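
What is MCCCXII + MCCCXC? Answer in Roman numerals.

MCCCXII = 1312
MCCCXC = 1390
1312 + 1390 = 2702

MMDCCII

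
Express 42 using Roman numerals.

Convert 42 to Roman numerals:
  42 contains 1×40 (XL)
  2 contains 2×1 (II)

XLII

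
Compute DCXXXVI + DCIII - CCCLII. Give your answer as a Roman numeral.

DCXXXVI = 636, DCIII = 603, CCCLII = 352
636 + 603 = 1239
1239 - 352 = 887

DCCCLXXXVII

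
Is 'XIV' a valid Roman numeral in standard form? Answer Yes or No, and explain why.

'XIV': Check the rules: uses only the symbols I, V, X, L, C, D, M; no symbol is repeated more than three times in a row; V, L and D each appear at most once; the only place a smaller symbol precedes a larger one is the allowed subtractive pair IV, the symbol right after such a pair (if any) is smaller than the pair's first symbol, and otherwise the values never increase from left to right. Value: X (10) + IV (4) = 14. So it is a valid standard Roman numeral.

Yes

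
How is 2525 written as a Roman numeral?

Convert 2525 to Roman numerals:
  2525 contains 2×1000 (MM)
  525 contains 1×500 (D)
  25 contains 2×10 (XX)
  5 contains 1×5 (V)

MMDXXV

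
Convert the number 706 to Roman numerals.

Convert 706 to Roman numerals:
  706 contains 1×500 (D)
  206 contains 2×100 (CC)
  6 contains 1×5 (V)
  1 contains 1×1 (I)

DCCVI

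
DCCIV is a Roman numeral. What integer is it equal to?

DCCIV: D=500, C=100, C=100, IV=4
500 + 100 + 100 + 4 = 704

704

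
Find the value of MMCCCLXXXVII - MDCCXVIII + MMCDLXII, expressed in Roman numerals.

MMCCCLXXXVII = 2387, MDCCXVIII = 1718, MMCDLXII = 2462
2387 - 1718 = 669
669 + 2462 = 3131

MMMCXXXI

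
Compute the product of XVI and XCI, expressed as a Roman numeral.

XVI = 16
XCI = 91
16 × 91 = 1456

MCDLVI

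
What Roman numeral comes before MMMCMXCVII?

MMMCMXCVII = 3997; previous is 3996

MMMCMXCVI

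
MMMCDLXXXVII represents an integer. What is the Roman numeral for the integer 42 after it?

MMMCDLXXXVII = 3487
3487 + 42 = 3529

MMMDXXIX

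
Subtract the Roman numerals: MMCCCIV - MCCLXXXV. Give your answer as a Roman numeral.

MMCCCIV = 2304
MCCLXXXV = 1285
2304 - 1285 = 1019

MXIX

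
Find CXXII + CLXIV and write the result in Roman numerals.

CXXII = 122
CLXIV = 164
122 + 164 = 286

CCLXXXVI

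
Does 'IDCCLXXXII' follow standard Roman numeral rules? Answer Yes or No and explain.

'IDCCLXXXII': Invalid subtractive combination: ID

No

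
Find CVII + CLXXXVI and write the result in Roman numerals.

CVII = 107
CLXXXVI = 186
107 + 186 = 293

CCXCIII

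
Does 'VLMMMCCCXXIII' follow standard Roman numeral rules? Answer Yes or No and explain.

'VLMMMCCCXXIII': Invalid subtractive combination: VL

No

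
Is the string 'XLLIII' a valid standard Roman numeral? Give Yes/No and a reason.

'XLLIII': L should not appear more than once

No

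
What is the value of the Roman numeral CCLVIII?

CCLVIII: C=100, C=100, L=50, V=5, I=1, I=1, I=1
100 + 100 + 50 + 5 + 1 + 1 + 1 = 258

258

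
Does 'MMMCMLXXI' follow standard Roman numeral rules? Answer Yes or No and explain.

'MMMCMLXXI': Check the rules: uses only the symbols I, V, X, L, C, D, M; no symbol is repeated more than three times in a row; V, L and D each appear at most once; the only place a smaller symbol precedes a larger one is the allowed subtractive pair CM, the symbol right after such a pair (if any) is smaller than the pair's first symbol, and otherwise the values never increase from left to right. Value: M (1000) + M (1000) + M (1000) + CM (900) + L (50) + X (10) + X (10) + I (1) = 3971. So it is a valid standard Roman numeral.

Yes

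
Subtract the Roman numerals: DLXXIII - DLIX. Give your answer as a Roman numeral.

DLXXIII = 573
DLIX = 559
573 - 559 = 14

XIV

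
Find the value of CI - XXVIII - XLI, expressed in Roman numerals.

CI = 101, XXVIII = 28, XLI = 41
101 - 28 = 73
73 - 41 = 32

XXXII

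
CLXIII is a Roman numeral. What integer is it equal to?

CLXIII: C=100, L=50, X=10, I=1, I=1, I=1
100 + 50 + 10 + 1 + 1 + 1 = 163

163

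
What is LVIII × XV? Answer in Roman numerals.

LVIII = 58
XV = 15
58 × 15 = 870

DCCCLXX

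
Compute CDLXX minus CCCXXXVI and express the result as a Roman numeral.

CDLXX = 470
CCCXXXVI = 336
470 - 336 = 134

CXXXIV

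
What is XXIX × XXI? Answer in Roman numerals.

XXIX = 29
XXI = 21
29 × 21 = 609

DCIX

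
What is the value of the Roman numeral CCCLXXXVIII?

CCCLXXXVIII: C=100, C=100, C=100, L=50, X=10, X=10, X=10, V=5, I=1, I=1, I=1
100 + 100 + 100 + 50 + 10 + 10 + 10 + 5 + 1 + 1 + 1 = 388

388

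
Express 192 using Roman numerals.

Convert 192 to Roman numerals:
  192 contains 1×100 (C)
  92 contains 1×90 (XC)
  2 contains 2×1 (II)

CXCII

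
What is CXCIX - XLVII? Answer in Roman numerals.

CXCIX = 199
XLVII = 47
199 - 47 = 152

CLII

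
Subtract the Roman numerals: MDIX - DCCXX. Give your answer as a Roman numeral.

MDIX = 1509
DCCXX = 720
1509 - 720 = 789

DCCLXXXIX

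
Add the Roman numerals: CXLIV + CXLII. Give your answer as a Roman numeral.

CXLIV = 144
CXLII = 142
144 + 142 = 286

CCLXXXVI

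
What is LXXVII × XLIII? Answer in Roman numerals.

LXXVII = 77
XLIII = 43
77 × 43 = 3311

MMMCCCXI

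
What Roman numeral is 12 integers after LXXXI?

LXXXI = 81
81 + 12 = 93

XCIII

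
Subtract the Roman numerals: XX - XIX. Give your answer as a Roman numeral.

XX = 20
XIX = 19
20 - 19 = 1

I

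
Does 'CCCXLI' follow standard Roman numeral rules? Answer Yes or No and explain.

'CCCXLI': Check the rules: uses only the symbols I, V, X, L, C, D, M; no symbol is repeated more than three times in a row; V, L and D each appear at most once; the only place a smaller symbol precedes a larger one is the allowed subtractive pair XL, the symbol right after such a pair (if any) is smaller than the pair's first symbol, and otherwise the values never increase from left to right. Value: C (100) + C (100) + C (100) + XL (40) + I (1) = 341. So it is a valid standard Roman numeral.

Yes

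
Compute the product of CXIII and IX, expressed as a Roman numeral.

CXIII = 113
IX = 9
113 × 9 = 1017

MXVII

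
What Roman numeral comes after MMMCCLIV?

MMMCCLIV = 3254; next is 3255

MMMCCLV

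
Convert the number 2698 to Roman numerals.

Convert 2698 to Roman numerals:
  2698 contains 2×1000 (MM)
  698 contains 1×500 (D)
  198 contains 1×100 (C)
  98 contains 1×90 (XC)
  8 contains 1×5 (V)
  3 contains 3×1 (III)

MMDCXCVIII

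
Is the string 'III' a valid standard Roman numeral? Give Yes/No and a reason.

'III': Check the rules: uses only the symbols I, V, X, L, C, D, M; no symbol is repeated more than three times in a row; V, L and D each appear at most once; no smaller symbol precedes a larger one (values never increase from left to right). Value: I (1) + I (1) + I (1) = 3. So it is a valid standard Roman numeral.

Yes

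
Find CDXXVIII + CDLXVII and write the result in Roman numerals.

CDXXVIII = 428
CDLXVII = 467
428 + 467 = 895

DCCCXCV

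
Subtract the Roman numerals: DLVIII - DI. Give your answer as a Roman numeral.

DLVIII = 558
DI = 501
558 - 501 = 57

LVII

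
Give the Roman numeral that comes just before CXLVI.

CXLVI = 146, so the previous integer is 146 - 1 = 145

CXLV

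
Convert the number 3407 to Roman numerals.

Convert 3407 to Roman numerals:
  3407 contains 3×1000 (MMM)
  407 contains 1×400 (CD)
  7 contains 1×5 (V)
  2 contains 2×1 (II)

MMMCDVII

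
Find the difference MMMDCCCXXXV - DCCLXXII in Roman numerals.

MMMDCCCXXXV = 3835
DCCLXXII = 772
3835 - 772 = 3063

MMMLXIII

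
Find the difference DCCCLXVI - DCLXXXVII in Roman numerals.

DCCCLXVI = 866
DCLXXXVII = 687
866 - 687 = 179

CLXXIX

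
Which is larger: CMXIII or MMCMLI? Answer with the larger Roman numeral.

CMXIII = 913
MMCMLI = 2951
2951 is larger

MMCMLI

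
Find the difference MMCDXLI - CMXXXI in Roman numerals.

MMCDXLI = 2441
CMXXXI = 931
2441 - 931 = 1510

MDX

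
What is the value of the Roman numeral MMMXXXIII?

MMMXXXIII: M=1000, M=1000, M=1000, X=10, X=10, X=10, I=1, I=1, I=1
1000 + 1000 + 1000 + 10 + 10 + 10 + 1 + 1 + 1 = 3033

3033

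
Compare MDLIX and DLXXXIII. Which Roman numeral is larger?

MDLIX = 1559
DLXXXIII = 583
1559 is larger

MDLIX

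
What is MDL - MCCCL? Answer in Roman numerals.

MDL = 1550
MCCCL = 1350
1550 - 1350 = 200

CC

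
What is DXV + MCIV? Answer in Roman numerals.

DXV = 515
MCIV = 1104
515 + 1104 = 1619

MDCXIX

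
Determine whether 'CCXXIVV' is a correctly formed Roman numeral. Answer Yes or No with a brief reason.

'CCXXIVV': V should not appear more than once

No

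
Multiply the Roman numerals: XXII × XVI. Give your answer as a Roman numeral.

XXII = 22
XVI = 16
22 × 16 = 352

CCCLII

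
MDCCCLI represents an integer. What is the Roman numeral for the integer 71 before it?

MDCCCLI = 1851
1851 - 71 = 1780

MDCCLXXX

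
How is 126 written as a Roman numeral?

Convert 126 to Roman numerals:
  126 contains 1×100 (C)
  26 contains 2×10 (XX)
  6 contains 1×5 (V)
  1 contains 1×1 (I)

CXXVI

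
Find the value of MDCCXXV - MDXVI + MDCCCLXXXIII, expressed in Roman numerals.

MDCCXXV = 1725, MDXVI = 1516, MDCCCLXXXIII = 1883
1725 - 1516 = 209
209 + 1883 = 2092

MMXCII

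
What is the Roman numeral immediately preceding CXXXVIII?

CXXXVIII = 138, so the previous integer is 138 - 1 = 137

CXXXVII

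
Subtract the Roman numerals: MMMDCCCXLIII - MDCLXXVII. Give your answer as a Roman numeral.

MMMDCCCXLIII = 3843
MDCLXXVII = 1677
3843 - 1677 = 2166

MMCLXVI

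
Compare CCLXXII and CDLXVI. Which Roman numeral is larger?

CCLXXII = 272
CDLXVI = 466
466 is larger

CDLXVI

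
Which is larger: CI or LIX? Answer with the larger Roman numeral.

CI = 101
LIX = 59
101 is larger

CI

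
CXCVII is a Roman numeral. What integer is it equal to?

CXCVII: C=100, XC=90, V=5, I=1, I=1
100 + 90 + 5 + 1 + 1 = 197

197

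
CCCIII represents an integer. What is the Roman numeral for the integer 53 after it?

CCCIII = 303
303 + 53 = 356

CCCLVI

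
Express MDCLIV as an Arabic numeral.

MDCLIV: M=1000, D=500, C=100, L=50, IV=4
1000 + 500 + 100 + 50 + 4 = 1654

1654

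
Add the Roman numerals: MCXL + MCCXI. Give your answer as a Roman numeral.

MCXL = 1140
MCCXI = 1211
1140 + 1211 = 2351

MMCCCLI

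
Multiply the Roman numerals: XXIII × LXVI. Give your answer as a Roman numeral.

XXIII = 23
LXVI = 66
23 × 66 = 1518

MDXVIII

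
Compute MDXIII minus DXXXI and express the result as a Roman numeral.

MDXIII = 1513
DXXXI = 531
1513 - 531 = 982

CMLXXXII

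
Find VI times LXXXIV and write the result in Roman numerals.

VI = 6
LXXXIV = 84
6 × 84 = 504

DIV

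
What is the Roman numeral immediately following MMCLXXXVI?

MMCLXXXVI = 2186, so the next integer is 2186 + 1 = 2187

MMCLXXXVII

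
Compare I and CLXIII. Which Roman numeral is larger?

I = 1
CLXIII = 163
163 is larger

CLXIII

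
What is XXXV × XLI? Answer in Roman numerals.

XXXV = 35
XLI = 41
35 × 41 = 1435

MCDXXXV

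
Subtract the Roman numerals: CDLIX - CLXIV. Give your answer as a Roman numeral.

CDLIX = 459
CLXIV = 164
459 - 164 = 295

CCXCV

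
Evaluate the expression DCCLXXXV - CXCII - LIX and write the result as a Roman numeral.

DCCLXXXV = 785, CXCII = 192, LIX = 59
785 - 192 = 593
593 - 59 = 534

DXXXIV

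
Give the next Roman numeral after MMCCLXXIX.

MMCCLXXIX = 2279; next is 2280

MMCCLXXX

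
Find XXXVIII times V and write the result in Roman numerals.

XXXVIII = 38
V = 5
38 × 5 = 190

CXC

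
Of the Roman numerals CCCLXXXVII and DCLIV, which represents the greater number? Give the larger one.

CCCLXXXVII = 387
DCLIV = 654
654 is larger

DCLIV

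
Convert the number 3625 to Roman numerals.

Convert 3625 to Roman numerals:
  3625 contains 3×1000 (MMM)
  625 contains 1×500 (D)
  125 contains 1×100 (C)
  25 contains 2×10 (XX)
  5 contains 1×5 (V)

MMMDCXXV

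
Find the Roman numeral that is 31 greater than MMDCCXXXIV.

MMDCCXXXIV = 2734
2734 + 31 = 2765

MMDCCLXV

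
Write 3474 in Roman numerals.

Convert 3474 to Roman numerals:
  3474 contains 3×1000 (MMM)
  474 contains 1×400 (CD)
  74 contains 1×50 (L)
  24 contains 2×10 (XX)
  4 contains 1×4 (IV)

MMMCDLXXIV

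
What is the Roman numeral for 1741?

Convert 1741 to Roman numerals:
  1741 contains 1×1000 (M)
  741 contains 1×500 (D)
  241 contains 2×100 (CC)
  41 contains 1×40 (XL)
  1 contains 1×1 (I)

MDCCXLI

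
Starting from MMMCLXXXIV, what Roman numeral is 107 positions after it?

MMMCLXXXIV = 3184
3184 + 107 = 3291

MMMCCXCI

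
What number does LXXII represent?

LXXII: L=50, X=10, X=10, I=1, I=1
50 + 10 + 10 + 1 + 1 = 72

72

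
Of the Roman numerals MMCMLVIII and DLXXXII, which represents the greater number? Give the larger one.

MMCMLVIII = 2958
DLXXXII = 582
2958 is larger

MMCMLVIII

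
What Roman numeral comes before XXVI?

XXVI = 26; previous is 25

XXV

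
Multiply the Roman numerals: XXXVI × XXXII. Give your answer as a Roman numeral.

XXXVI = 36
XXXII = 32
36 × 32 = 1152

MCLII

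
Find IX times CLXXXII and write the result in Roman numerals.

IX = 9
CLXXXII = 182
9 × 182 = 1638

MDCXXXVIII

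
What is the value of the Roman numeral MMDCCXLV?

MMDCCXLV: M=1000, M=1000, D=500, C=100, C=100, XL=40, V=5
1000 + 1000 + 500 + 100 + 100 + 40 + 5 = 2745

2745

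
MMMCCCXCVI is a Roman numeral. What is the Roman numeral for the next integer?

MMMCCCXCVI = 3396; next is 3397

MMMCCCXCVII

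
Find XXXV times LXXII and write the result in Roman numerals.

XXXV = 35
LXXII = 72
35 × 72 = 2520

MMDXX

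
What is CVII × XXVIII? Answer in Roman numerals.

CVII = 107
XXVIII = 28
107 × 28 = 2996

MMCMXCVI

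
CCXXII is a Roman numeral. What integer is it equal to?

CCXXII: C=100, C=100, X=10, X=10, I=1, I=1
100 + 100 + 10 + 10 + 1 + 1 = 222

222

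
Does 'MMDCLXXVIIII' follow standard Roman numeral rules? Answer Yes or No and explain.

'MMDCLXXVIIII': More than 3 consecutive I's

No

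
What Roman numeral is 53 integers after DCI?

DCI = 601
601 + 53 = 654

DCLIV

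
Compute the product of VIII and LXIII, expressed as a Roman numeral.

VIII = 8
LXIII = 63
8 × 63 = 504

DIV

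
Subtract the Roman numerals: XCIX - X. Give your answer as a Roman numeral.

XCIX = 99
X = 10
99 - 10 = 89

LXXXIX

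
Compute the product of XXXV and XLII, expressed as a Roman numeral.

XXXV = 35
XLII = 42
35 × 42 = 1470

MCDLXX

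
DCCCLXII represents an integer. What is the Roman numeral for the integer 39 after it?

DCCCLXII = 862
862 + 39 = 901

CMI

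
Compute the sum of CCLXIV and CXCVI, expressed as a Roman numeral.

CCLXIV = 264
CXCVI = 196
264 + 196 = 460

CDLX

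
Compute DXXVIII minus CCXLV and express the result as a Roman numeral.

DXXVIII = 528
CCXLV = 245
528 - 245 = 283

CCLXXXIII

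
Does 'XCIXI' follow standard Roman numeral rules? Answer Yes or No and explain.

'XCIXI': I cannot come right after the subtractive pair IX: once I is subtracted in IX, the next symbol must be smaller than I

No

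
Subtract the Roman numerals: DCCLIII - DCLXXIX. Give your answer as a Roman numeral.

DCCLIII = 753
DCLXXIX = 679
753 - 679 = 74

LXXIV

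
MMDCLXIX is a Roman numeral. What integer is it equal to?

MMDCLXIX: M=1000, M=1000, D=500, C=100, L=50, X=10, IX=9
1000 + 1000 + 500 + 100 + 50 + 10 + 9 = 2669

2669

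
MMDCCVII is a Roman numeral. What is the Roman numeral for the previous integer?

MMDCCVII = 2707, so the previous integer is 2707 - 1 = 2706

MMDCCVI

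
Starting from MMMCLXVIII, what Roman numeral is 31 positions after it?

MMMCLXVIII = 3168
3168 + 31 = 3199

MMMCXCIX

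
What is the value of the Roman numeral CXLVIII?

CXLVIII: C=100, XL=40, V=5, I=1, I=1, I=1
100 + 40 + 5 + 1 + 1 + 1 = 148

148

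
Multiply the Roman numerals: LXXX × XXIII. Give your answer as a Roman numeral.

LXXX = 80
XXIII = 23
80 × 23 = 1840

MDCCCXL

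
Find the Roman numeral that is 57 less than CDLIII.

CDLIII = 453
453 - 57 = 396

CCCXCVI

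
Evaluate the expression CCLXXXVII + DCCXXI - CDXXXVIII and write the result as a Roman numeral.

CCLXXXVII = 287, DCCXXI = 721, CDXXXVIII = 438
287 + 721 = 1008
1008 - 438 = 570

DLXX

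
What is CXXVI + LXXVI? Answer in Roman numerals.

CXXVI = 126
LXXVI = 76
126 + 76 = 202

CCII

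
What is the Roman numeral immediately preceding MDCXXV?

MDCXXV = 1625, so the previous integer is 1625 - 1 = 1624

MDCXXIV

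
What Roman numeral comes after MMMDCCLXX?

MMMDCCLXX = 3770; next is 3771

MMMDCCLXXI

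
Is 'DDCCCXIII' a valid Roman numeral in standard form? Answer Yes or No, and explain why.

'DDCCCXIII': D should not appear more than once

No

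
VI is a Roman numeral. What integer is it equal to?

VI: V=5, I=1
5 + 1 = 6

6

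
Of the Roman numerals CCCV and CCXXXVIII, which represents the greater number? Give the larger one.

CCCV = 305
CCXXXVIII = 238
305 is larger

CCCV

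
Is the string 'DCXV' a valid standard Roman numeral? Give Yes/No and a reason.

'DCXV': Check the rules: uses only the symbols I, V, X, L, C, D, M; no symbol is repeated more than three times in a row; V, L and D each appear at most once; no smaller symbol precedes a larger one (values never increase from left to right). Value: D (500) + C (100) + X (10) + V (5) = 615. So it is a valid standard Roman numeral.

Yes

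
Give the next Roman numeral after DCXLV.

DCXLV = 645; next is 646

DCXLVI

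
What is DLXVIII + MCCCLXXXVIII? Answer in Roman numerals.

DLXVIII = 568
MCCCLXXXVIII = 1388
568 + 1388 = 1956

MCMLVI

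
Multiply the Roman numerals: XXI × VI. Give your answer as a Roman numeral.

XXI = 21
VI = 6
21 × 6 = 126

CXXVI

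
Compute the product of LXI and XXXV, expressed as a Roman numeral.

LXI = 61
XXXV = 35
61 × 35 = 2135

MMCXXXV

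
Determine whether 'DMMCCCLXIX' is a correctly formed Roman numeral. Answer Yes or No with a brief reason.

'DMMCCCLXIX': Invalid subtractive combination: DM

No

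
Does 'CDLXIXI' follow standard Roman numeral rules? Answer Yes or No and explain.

'CDLXIXI': I cannot come right after the subtractive pair IX: once I is subtracted in IX, the next symbol must be smaller than I

No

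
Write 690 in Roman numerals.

Convert 690 to Roman numerals:
  690 contains 1×500 (D)
  190 contains 1×100 (C)
  90 contains 1×90 (XC)

DCXC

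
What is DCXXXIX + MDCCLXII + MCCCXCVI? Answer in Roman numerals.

DCXXXIX = 639, MDCCLXII = 1762, MCCCXCVI = 1396
639 + 1762 = 2401
2401 + 1396 = 3797

MMMDCCXCVII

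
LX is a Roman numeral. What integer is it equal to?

LX: L=50, X=10
50 + 10 = 60

60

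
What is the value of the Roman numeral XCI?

XCI: XC=90, I=1
90 + 1 = 91

91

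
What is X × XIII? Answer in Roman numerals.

X = 10
XIII = 13
10 × 13 = 130

CXXX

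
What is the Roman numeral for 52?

Convert 52 to Roman numerals:
  52 contains 1×50 (L)
  2 contains 2×1 (II)

LII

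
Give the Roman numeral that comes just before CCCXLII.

CCCXLII = 342, so the previous integer is 342 - 1 = 341

CCCXLI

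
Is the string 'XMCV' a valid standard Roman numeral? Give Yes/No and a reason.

'XMCV': Invalid subtractive combination: XM

No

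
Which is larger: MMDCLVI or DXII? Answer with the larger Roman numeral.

MMDCLVI = 2656
DXII = 512
2656 is larger

MMDCLVI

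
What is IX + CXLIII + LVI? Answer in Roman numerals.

IX = 9, CXLIII = 143, LVI = 56
9 + 143 = 152
152 + 56 = 208

CCVIII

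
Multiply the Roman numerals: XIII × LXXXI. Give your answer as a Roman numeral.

XIII = 13
LXXXI = 81
13 × 81 = 1053

MLIII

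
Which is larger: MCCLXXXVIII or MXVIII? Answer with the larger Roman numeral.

MCCLXXXVIII = 1288
MXVIII = 1018
1288 is larger

MCCLXXXVIII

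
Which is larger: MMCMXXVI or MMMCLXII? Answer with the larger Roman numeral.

MMCMXXVI = 2926
MMMCLXII = 3162
3162 is larger

MMMCLXII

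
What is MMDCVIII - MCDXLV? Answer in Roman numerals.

MMDCVIII = 2608
MCDXLV = 1445
2608 - 1445 = 1163

MCLXIII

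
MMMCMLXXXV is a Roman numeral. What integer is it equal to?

MMMCMLXXXV: M=1000, M=1000, M=1000, CM=900, L=50, X=10, X=10, X=10, V=5
1000 + 1000 + 1000 + 900 + 50 + 10 + 10 + 10 + 5 = 3985

3985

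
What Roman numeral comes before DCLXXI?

DCLXXI = 671, so the previous integer is 671 - 1 = 670

DCLXX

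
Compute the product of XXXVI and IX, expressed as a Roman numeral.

XXXVI = 36
IX = 9
36 × 9 = 324

CCCXXIV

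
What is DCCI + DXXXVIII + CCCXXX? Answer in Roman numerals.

DCCI = 701, DXXXVIII = 538, CCCXXX = 330
701 + 538 = 1239
1239 + 330 = 1569

MDLXIX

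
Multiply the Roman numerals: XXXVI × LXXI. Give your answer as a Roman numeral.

XXXVI = 36
LXXI = 71
36 × 71 = 2556

MMDLVI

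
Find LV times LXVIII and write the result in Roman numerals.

LV = 55
LXVIII = 68
55 × 68 = 3740

MMMDCCXL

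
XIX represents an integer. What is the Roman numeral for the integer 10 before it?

XIX = 19
19 - 10 = 9

IX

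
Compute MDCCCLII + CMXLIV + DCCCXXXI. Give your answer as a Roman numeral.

MDCCCLII = 1852, CMXLIV = 944, DCCCXXXI = 831
1852 + 944 = 2796
2796 + 831 = 3627

MMMDCXXVII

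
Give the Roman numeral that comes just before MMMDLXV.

MMMDLXV = 3565, so the previous integer is 3565 - 1 = 3564

MMMDLXIV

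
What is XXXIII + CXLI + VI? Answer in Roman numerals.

XXXIII = 33, CXLI = 141, VI = 6
33 + 141 = 174
174 + 6 = 180

CLXXX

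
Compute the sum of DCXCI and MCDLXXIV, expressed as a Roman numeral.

DCXCI = 691
MCDLXXIV = 1474
691 + 1474 = 2165

MMCLXV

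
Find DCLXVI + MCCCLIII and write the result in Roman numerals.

DCLXVI = 666
MCCCLIII = 1353
666 + 1353 = 2019

MMXIX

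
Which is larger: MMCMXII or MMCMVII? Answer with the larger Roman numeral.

MMCMXII = 2912
MMCMVII = 2907
2912 is larger

MMCMXII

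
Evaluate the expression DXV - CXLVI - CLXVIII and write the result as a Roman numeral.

DXV = 515, CXLVI = 146, CLXVIII = 168
515 - 146 = 369
369 - 168 = 201

CCI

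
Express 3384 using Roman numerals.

Convert 3384 to Roman numerals:
  3384 contains 3×1000 (MMM)
  384 contains 3×100 (CCC)
  84 contains 1×50 (L)
  34 contains 3×10 (XXX)
  4 contains 1×4 (IV)

MMMCCCLXXXIV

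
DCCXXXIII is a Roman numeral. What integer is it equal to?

DCCXXXIII: D=500, C=100, C=100, X=10, X=10, X=10, I=1, I=1, I=1
500 + 100 + 100 + 10 + 10 + 10 + 1 + 1 + 1 = 733

733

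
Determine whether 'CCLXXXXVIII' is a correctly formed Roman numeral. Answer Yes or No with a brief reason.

'CCLXXXXVIII': More than 3 consecutive X's

No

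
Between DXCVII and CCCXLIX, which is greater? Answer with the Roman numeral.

DXCVII = 597
CCCXLIX = 349
597 is larger

DXCVII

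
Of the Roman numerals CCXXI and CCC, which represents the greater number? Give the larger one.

CCXXI = 221
CCC = 300
300 is larger

CCC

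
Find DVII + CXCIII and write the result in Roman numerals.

DVII = 507
CXCIII = 193
507 + 193 = 700

DCC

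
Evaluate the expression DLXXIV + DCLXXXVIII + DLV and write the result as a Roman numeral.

DLXXIV = 574, DCLXXXVIII = 688, DLV = 555
574 + 688 = 1262
1262 + 555 = 1817

MDCCCXVII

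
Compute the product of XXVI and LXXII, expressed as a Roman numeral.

XXVI = 26
LXXII = 72
26 × 72 = 1872

MDCCCLXXII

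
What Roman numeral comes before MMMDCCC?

MMMDCCC = 3800; previous is 3799

MMMDCCXCIX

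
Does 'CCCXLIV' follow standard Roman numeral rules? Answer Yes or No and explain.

'CCCXLIV': Check the rules: uses only the symbols I, V, X, L, C, D, M; no symbol is repeated more than three times in a row; V, L and D each appear at most once; the only places a smaller symbol precedes a larger one are the allowed subtractive pairs XL, IV, the symbol right after such a pair (if any) is smaller than the pair's first symbol, and otherwise the values never increase from left to right. Value: C (100) + C (100) + C (100) + XL (40) + IV (4) = 344. So it is a valid standard Roman numeral.

Yes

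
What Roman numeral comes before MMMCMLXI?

MMMCMLXI = 3961, so the previous integer is 3961 - 1 = 3960

MMMCMLX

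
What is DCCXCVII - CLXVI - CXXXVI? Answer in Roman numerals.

DCCXCVII = 797, CLXVI = 166, CXXXVI = 136
797 - 166 = 631
631 - 136 = 495

CDXCV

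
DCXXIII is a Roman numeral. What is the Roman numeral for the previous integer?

DCXXIII = 623; previous is 622

DCXXII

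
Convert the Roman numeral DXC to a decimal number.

DXC: D=500, XC=90
500 + 90 = 590

590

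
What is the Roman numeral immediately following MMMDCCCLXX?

MMMDCCCLXX = 3870, so the next integer is 3870 + 1 = 3871

MMMDCCCLXXI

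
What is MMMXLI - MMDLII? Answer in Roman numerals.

MMMXLI = 3041
MMDLII = 2552
3041 - 2552 = 489

CDLXXXIX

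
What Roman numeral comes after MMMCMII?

MMMCMII = 3902, so the next integer is 3902 + 1 = 3903

MMMCMIII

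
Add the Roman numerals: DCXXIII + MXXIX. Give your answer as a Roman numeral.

DCXXIII = 623
MXXIX = 1029
623 + 1029 = 1652

MDCLII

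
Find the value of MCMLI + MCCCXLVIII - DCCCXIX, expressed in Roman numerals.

MCMLI = 1951, MCCCXLVIII = 1348, DCCCXIX = 819
1951 + 1348 = 3299
3299 - 819 = 2480

MMCDLXXX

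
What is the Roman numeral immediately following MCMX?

MCMX = 1910, so the next integer is 1910 + 1 = 1911

MCMXI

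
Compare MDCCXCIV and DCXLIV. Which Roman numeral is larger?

MDCCXCIV = 1794
DCXLIV = 644
1794 is larger

MDCCXCIV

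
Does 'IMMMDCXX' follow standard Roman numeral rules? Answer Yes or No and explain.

'IMMMDCXX': Invalid subtractive combination: IM

No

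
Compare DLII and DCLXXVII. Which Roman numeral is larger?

DLII = 552
DCLXXVII = 677
677 is larger

DCLXXVII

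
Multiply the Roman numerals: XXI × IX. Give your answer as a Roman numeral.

XXI = 21
IX = 9
21 × 9 = 189

CLXXXIX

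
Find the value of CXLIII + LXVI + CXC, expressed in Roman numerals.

CXLIII = 143, LXVI = 66, CXC = 190
143 + 66 = 209
209 + 190 = 399

CCCXCIX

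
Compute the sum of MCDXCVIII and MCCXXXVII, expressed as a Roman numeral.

MCDXCVIII = 1498
MCCXXXVII = 1237
1498 + 1237 = 2735

MMDCCXXXV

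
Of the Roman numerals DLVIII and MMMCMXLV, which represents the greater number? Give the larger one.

DLVIII = 558
MMMCMXLV = 3945
3945 is larger

MMMCMXLV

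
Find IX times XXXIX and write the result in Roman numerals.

IX = 9
XXXIX = 39
9 × 39 = 351

CCCLI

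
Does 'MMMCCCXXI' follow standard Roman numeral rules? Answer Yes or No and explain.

'MMMCCCXXI': Check the rules: uses only the symbols I, V, X, L, C, D, M; no symbol is repeated more than three times in a row; V, L and D each appear at most once; no smaller symbol precedes a larger one (values never increase from left to right). Value: M (1000) + M (1000) + M (1000) + C (100) + C (100) + C (100) + X (10) + X (10) + I (1) = 3321. So it is a valid standard Roman numeral.

Yes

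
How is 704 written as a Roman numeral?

Convert 704 to Roman numerals:
  704 contains 1×500 (D)
  204 contains 2×100 (CC)
  4 contains 1×4 (IV)

DCCIV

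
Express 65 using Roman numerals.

Convert 65 to Roman numerals:
  65 contains 1×50 (L)
  15 contains 1×10 (X)
  5 contains 1×5 (V)

LXV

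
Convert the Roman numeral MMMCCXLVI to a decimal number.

MMMCCXLVI: M=1000, M=1000, M=1000, C=100, C=100, XL=40, V=5, I=1
1000 + 1000 + 1000 + 100 + 100 + 40 + 5 + 1 = 3246

3246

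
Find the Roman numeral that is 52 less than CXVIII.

CXVIII = 118
118 - 52 = 66

LXVI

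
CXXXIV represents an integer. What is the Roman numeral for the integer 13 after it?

CXXXIV = 134
134 + 13 = 147

CXLVII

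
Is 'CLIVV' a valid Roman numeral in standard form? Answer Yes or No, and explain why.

'CLIVV': V should not appear more than once

No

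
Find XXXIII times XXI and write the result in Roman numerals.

XXXIII = 33
XXI = 21
33 × 21 = 693

DCXCIII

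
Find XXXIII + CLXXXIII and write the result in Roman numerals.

XXXIII = 33
CLXXXIII = 183
33 + 183 = 216

CCXVI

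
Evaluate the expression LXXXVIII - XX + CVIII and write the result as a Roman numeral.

LXXXVIII = 88, XX = 20, CVIII = 108
88 - 20 = 68
68 + 108 = 176

CLXXVI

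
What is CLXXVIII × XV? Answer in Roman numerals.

CLXXVIII = 178
XV = 15
178 × 15 = 2670

MMDCLXX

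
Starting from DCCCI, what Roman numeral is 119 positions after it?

DCCCI = 801
801 + 119 = 920

CMXX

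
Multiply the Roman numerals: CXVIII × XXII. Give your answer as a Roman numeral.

CXVIII = 118
XXII = 22
118 × 22 = 2596

MMDXCVI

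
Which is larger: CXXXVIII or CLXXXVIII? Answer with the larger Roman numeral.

CXXXVIII = 138
CLXXXVIII = 188
188 is larger

CLXXXVIII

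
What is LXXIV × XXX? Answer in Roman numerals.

LXXIV = 74
XXX = 30
74 × 30 = 2220

MMCCXX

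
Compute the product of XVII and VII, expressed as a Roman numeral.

XVII = 17
VII = 7
17 × 7 = 119

CXIX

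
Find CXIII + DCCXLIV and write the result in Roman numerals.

CXIII = 113
DCCXLIV = 744
113 + 744 = 857

DCCCLVII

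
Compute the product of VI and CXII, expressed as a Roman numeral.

VI = 6
CXII = 112
6 × 112 = 672

DCLXXII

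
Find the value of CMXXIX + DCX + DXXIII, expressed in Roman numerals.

CMXXIX = 929, DCX = 610, DXXIII = 523
929 + 610 = 1539
1539 + 523 = 2062

MMLXII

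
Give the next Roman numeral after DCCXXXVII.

DCCXXXVII = 737; next is 738

DCCXXXVIII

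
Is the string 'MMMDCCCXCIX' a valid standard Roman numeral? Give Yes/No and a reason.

'MMMDCCCXCIX': Check the rules: uses only the symbols I, V, X, L, C, D, M; no symbol is repeated more than three times in a row; V, L and D each appear at most once; the only places a smaller symbol precedes a larger one are the allowed subtractive pairs XC, IX, the symbol right after such a pair (if any) is smaller than the pair's first symbol, and otherwise the values never increase from left to right. Value: M (1000) + M (1000) + M (1000) + D (500) + C (100) + C (100) + C (100) + XC (90) + IX (9) = 3899. So it is a valid standard Roman numeral.

Yes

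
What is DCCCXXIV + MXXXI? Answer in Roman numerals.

DCCCXXIV = 824
MXXXI = 1031
824 + 1031 = 1855

MDCCCLV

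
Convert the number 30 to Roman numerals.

Convert 30 to Roman numerals:
  30 contains 3×10 (XXX)

XXX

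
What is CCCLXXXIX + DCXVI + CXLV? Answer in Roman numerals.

CCCLXXXIX = 389, DCXVI = 616, CXLV = 145
389 + 616 = 1005
1005 + 145 = 1150

MCL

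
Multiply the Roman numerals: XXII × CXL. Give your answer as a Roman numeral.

XXII = 22
CXL = 140
22 × 140 = 3080

MMMLXXX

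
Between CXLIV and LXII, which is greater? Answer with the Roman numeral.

CXLIV = 144
LXII = 62
144 is larger

CXLIV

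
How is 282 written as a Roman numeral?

Convert 282 to Roman numerals:
  282 contains 2×100 (CC)
  82 contains 1×50 (L)
  32 contains 3×10 (XXX)
  2 contains 2×1 (II)

CCLXXXII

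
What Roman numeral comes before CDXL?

CDXL = 440, so the previous integer is 440 - 1 = 439

CDXXXIX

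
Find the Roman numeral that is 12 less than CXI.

CXI = 111
111 - 12 = 99

XCIX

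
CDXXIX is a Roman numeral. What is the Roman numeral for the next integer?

CDXXIX = 429, so the next integer is 429 + 1 = 430

CDXXX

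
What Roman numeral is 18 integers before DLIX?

DLIX = 559
559 - 18 = 541

DXLI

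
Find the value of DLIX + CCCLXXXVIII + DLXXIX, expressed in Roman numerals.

DLIX = 559, CCCLXXXVIII = 388, DLXXIX = 579
559 + 388 = 947
947 + 579 = 1526

MDXXVI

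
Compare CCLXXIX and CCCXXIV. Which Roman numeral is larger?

CCLXXIX = 279
CCCXXIV = 324
324 is larger

CCCXXIV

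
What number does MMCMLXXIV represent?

MMCMLXXIV: M=1000, M=1000, CM=900, L=50, X=10, X=10, IV=4
1000 + 1000 + 900 + 50 + 10 + 10 + 4 = 2974

2974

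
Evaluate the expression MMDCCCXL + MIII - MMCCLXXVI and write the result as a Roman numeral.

MMDCCCXL = 2840, MIII = 1003, MMCCLXXVI = 2276
2840 + 1003 = 3843
3843 - 2276 = 1567

MDLXVII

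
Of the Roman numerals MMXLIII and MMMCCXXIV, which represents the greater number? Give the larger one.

MMXLIII = 2043
MMMCCXXIV = 3224
3224 is larger

MMMCCXXIV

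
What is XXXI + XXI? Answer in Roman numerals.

XXXI = 31
XXI = 21
31 + 21 = 52

LII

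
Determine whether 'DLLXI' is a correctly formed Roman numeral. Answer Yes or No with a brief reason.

'DLLXI': L should not appear more than once

No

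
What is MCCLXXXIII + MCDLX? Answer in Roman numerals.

MCCLXXXIII = 1283
MCDLX = 1460
1283 + 1460 = 2743

MMDCCXLIII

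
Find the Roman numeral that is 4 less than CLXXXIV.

CLXXXIV = 184
184 - 4 = 180

CLXXX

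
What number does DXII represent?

DXII: D=500, X=10, I=1, I=1
500 + 10 + 1 + 1 = 512

512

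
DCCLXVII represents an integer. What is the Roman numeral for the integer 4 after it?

DCCLXVII = 767
767 + 4 = 771

DCCLXXI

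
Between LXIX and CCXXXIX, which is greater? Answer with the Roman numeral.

LXIX = 69
CCXXXIX = 239
239 is larger

CCXXXIX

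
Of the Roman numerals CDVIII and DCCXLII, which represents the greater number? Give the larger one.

CDVIII = 408
DCCXLII = 742
742 is larger

DCCXLII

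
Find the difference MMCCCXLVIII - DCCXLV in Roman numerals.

MMCCCXLVIII = 2348
DCCXLV = 745
2348 - 745 = 1603

MDCIII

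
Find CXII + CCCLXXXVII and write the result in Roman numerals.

CXII = 112
CCCLXXXVII = 387
112 + 387 = 499

CDXCIX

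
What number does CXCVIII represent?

CXCVIII: C=100, XC=90, V=5, I=1, I=1, I=1
100 + 90 + 5 + 1 + 1 + 1 = 198

198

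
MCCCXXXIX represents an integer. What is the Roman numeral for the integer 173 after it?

MCCCXXXIX = 1339
1339 + 173 = 1512

MDXII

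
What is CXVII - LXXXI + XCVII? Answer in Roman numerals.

CXVII = 117, LXXXI = 81, XCVII = 97
117 - 81 = 36
36 + 97 = 133

CXXXIII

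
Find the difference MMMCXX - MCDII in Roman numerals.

MMMCXX = 3120
MCDII = 1402
3120 - 1402 = 1718

MDCCXVIII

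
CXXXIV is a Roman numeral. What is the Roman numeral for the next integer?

CXXXIV = 134, so the next integer is 134 + 1 = 135

CXXXV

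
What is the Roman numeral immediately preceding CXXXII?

CXXXII = 132, so the previous integer is 132 - 1 = 131

CXXXI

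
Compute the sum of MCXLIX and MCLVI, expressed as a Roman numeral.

MCXLIX = 1149
MCLVI = 1156
1149 + 1156 = 2305

MMCCCV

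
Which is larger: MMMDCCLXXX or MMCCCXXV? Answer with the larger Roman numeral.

MMMDCCLXXX = 3780
MMCCCXXV = 2325
3780 is larger

MMMDCCLXXX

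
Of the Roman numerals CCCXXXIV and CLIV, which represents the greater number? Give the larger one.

CCCXXXIV = 334
CLIV = 154
334 is larger

CCCXXXIV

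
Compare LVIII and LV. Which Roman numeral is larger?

LVIII = 58
LV = 55
58 is larger

LVIII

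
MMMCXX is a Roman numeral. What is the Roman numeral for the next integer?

MMMCXX = 3120; next is 3121

MMMCXXI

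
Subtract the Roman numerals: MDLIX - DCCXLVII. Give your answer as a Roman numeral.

MDLIX = 1559
DCCXLVII = 747
1559 - 747 = 812

DCCCXII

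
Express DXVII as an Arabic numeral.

DXVII: D=500, X=10, V=5, I=1, I=1
500 + 10 + 5 + 1 + 1 = 517

517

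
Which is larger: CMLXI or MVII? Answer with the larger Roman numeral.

CMLXI = 961
MVII = 1007
1007 is larger

MVII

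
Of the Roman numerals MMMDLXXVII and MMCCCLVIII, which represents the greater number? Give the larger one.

MMMDLXXVII = 3577
MMCCCLVIII = 2358
3577 is larger

MMMDLXXVII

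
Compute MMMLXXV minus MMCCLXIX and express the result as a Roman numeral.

MMMLXXV = 3075
MMCCLXIX = 2269
3075 - 2269 = 806

DCCCVI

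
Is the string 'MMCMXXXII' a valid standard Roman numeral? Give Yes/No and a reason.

'MMCMXXXII': Check the rules: uses only the symbols I, V, X, L, C, D, M; no symbol is repeated more than three times in a row; V, L and D each appear at most once; the only place a smaller symbol precedes a larger one is the allowed subtractive pair CM, the symbol right after such a pair (if any) is smaller than the pair's first symbol, and otherwise the values never increase from left to right. Value: M (1000) + M (1000) + CM (900) + X (10) + X (10) + X (10) + I (1) + I (1) = 2932. So it is a valid standard Roman numeral.

Yes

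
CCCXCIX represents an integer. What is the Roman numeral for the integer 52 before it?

CCCXCIX = 399
399 - 52 = 347

CCCXLVII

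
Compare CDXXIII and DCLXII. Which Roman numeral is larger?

CDXXIII = 423
DCLXII = 662
662 is larger

DCLXII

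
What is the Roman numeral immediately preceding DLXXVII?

DLXXVII = 577, so the previous integer is 577 - 1 = 576

DLXXVI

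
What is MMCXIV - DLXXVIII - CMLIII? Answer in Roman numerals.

MMCXIV = 2114, DLXXVIII = 578, CMLIII = 953
2114 - 578 = 1536
1536 - 953 = 583

DLXXXIII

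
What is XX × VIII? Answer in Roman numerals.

XX = 20
VIII = 8
20 × 8 = 160

CLX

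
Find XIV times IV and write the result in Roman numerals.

XIV = 14
IV = 4
14 × 4 = 56

LVI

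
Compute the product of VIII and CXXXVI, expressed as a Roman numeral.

VIII = 8
CXXXVI = 136
8 × 136 = 1088

MLXXXVIII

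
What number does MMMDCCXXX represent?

MMMDCCXXX: M=1000, M=1000, M=1000, D=500, C=100, C=100, X=10, X=10, X=10
1000 + 1000 + 1000 + 500 + 100 + 100 + 10 + 10 + 10 = 3730

3730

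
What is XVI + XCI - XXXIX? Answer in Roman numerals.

XVI = 16, XCI = 91, XXXIX = 39
16 + 91 = 107
107 - 39 = 68

LXVIII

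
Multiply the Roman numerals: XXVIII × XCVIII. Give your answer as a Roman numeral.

XXVIII = 28
XCVIII = 98
28 × 98 = 2744

MMDCCXLIV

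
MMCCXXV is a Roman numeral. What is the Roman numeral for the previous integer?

MMCCXXV = 2225; previous is 2224

MMCCXXIV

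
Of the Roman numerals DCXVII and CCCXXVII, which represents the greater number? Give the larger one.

DCXVII = 617
CCCXXVII = 327
617 is larger

DCXVII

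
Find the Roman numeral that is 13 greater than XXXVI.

XXXVI = 36
36 + 13 = 49

XLIX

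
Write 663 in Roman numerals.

Convert 663 to Roman numerals:
  663 contains 1×500 (D)
  163 contains 1×100 (C)
  63 contains 1×50 (L)
  13 contains 1×10 (X)
  3 contains 3×1 (III)

DCLXIII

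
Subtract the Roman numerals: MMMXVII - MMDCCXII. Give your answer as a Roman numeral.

MMMXVII = 3017
MMDCCXII = 2712
3017 - 2712 = 305

CCCV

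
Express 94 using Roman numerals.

Convert 94 to Roman numerals:
  94 contains 1×90 (XC)
  4 contains 1×4 (IV)

XCIV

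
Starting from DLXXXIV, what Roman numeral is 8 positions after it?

DLXXXIV = 584
584 + 8 = 592

DXCII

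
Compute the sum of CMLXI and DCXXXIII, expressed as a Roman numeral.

CMLXI = 961
DCXXXIII = 633
961 + 633 = 1594

MDXCIV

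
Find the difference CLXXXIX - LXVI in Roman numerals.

CLXXXIX = 189
LXVI = 66
189 - 66 = 123

CXXIII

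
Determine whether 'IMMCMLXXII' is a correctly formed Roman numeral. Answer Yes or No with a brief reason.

'IMMCMLXXII': Invalid subtractive combination: IM

No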